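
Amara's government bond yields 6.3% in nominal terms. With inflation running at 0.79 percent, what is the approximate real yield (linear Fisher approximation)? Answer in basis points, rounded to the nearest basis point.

551 basis points

r ≈ i − π = 6.3% − 0.79% = 551 basis points.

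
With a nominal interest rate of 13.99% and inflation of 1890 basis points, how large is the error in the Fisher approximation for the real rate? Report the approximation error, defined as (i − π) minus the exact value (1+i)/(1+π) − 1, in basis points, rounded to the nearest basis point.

-78 basis points

Approximate: r ≈ 13.990% − 18.900% = -4.9100%
Exact: (1 + 0.1399)/(1 + 0.1890) − 1 = -4.1295%
Error = -4.9100% − (-4.1295%) = -0.7805% → -78 basis points.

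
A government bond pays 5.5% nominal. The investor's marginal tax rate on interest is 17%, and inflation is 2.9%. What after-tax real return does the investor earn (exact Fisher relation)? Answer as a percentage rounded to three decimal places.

1.618%

After-tax nominal return = 5.5% × (1 − 0.17) = 4.5650%.
1 + r = 1.04565 / 1.02900 = 1.016181
After-tax real rate = 1.016181 − 1 → 1.618%.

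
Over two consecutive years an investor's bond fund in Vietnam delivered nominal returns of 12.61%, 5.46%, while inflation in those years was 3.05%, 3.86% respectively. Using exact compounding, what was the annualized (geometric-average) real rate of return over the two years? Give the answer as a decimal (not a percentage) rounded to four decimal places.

Compound the nominal returns: 1.1261 × 1.0546 = 1.18758506.
Compound inflation: 1.0305 × 1.0386 = 1.07027730.
Deflate: 1.18758506 / 1.07027730 = 1.10960502.
Annualized real rate = 1.10960502^(1/2) − 1 = 5.3378% → 0.0534.

0.0534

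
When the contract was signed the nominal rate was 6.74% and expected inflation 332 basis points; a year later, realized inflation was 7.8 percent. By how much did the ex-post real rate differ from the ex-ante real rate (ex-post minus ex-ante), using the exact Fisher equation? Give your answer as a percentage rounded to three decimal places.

-4.293%

Ex-ante: (1 + 0.0674)/(1 + 0.0332) − 1 = 3.3101%
Ex-post: (1 + 0.0674)/(1 + 0.0780) − 1 = -0.9833%
Difference (ex-post − ex-ante) = -4.2934% → -4.293%.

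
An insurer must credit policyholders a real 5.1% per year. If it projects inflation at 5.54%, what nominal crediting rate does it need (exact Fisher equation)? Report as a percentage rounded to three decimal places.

10.923%

(1 + i) = (1 + r)(1 + π) = 1.05100 × 1.05540 = 1.1092254
i = 1.1092254 − 1, so the required nominal rate is 10.923%.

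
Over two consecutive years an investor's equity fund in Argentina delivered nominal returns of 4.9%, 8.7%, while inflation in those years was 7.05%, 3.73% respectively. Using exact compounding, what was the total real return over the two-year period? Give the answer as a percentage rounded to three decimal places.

2.687%

Compound the nominal returns: 1.0490 × 1.0870 = 1.140263.
Compound inflation: 1.0705 × 1.0373 = 1.110430.
Deflate: 1.140263 / 1.110430 = 1.026866.
Total real return = 1.026866 − 1 → 2.687%.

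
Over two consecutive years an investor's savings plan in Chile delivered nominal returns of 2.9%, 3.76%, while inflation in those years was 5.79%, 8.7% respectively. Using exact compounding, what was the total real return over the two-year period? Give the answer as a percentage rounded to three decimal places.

-7.152%

Nominal growth factor = 1.0290 × 1.0376 = 1.067690
Price-level growth factor = 1.0579 × 1.0870 = 1.149937
Real growth factor = 1.067690 / 1.149937 = 0.928477
Total real return = 0.928477 − 1 → -7.152%.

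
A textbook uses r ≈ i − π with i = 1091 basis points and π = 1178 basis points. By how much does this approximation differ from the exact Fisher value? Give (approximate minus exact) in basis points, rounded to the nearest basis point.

-9 basis points

Approximate: r ≈ 10.910% − 11.780% = -0.8700%
Exact: (1 + 0.1091)/(1 + 0.1178) − 1 = -0.7783%
Error = -0.8700% − (-0.7783%) = -0.0917% → -9 basis points.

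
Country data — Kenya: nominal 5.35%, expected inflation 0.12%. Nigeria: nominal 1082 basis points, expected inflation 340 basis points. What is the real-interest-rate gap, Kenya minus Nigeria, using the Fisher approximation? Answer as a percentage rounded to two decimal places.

-2.19%

Kenya: 5.35% − 0.12% = 5.230%
Nigeria: 10.82% − 3.4% = 7.420%
Differential = -2.190% → -2.19%.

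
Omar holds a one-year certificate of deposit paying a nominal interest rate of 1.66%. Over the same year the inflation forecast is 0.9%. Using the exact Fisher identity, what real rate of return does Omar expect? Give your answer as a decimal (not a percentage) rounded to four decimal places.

1 + r = 1.01660 / 1.00900 = 1.007532
r = 1.007532 − 1 = 0.7532%, i.e. 0.0075.

0.0075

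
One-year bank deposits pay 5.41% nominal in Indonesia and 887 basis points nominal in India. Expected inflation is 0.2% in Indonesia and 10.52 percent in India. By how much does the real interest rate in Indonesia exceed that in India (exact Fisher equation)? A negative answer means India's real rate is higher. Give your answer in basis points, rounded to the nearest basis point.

Indonesia: (1 + 0.0541)/(1 + 0.0020) − 1 = 5.1996%
India: (1 + 0.0887)/(1 + 0.1052) − 1 = -1.4929%
Differential = 5.1996% − (-1.4929%) = 6.6925% → 669 basis points.

669 basis points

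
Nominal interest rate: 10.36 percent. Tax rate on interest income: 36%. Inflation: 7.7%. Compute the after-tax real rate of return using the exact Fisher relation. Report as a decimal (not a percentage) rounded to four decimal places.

After-tax nominal return = 10.36% × (1 − 0.36) = 6.6304%.
1 + r = 1.066304 / 1.07700 = 0.990069
After-tax real rate = 0.990069 − 1 → -0.0099.

-0.0099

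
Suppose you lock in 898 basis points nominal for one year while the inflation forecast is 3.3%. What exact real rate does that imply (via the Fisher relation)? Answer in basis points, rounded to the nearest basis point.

550 basis points

By the Fisher relation, 1 + r = (1 + i)/(1 + π).
1 + r = 1.08980 / 1.03300 = 1.054985
r = 1.054985 − 1 = 5.4985%, i.e. 550 basis points.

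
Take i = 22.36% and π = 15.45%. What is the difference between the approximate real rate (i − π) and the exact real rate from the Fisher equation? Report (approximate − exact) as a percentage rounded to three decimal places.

Approximate: r ≈ 22.360% − 15.450% = 6.9100%
Exact: (1 + 0.2236)/(1 + 0.1545) − 1 = 5.9853%
Error = 6.9100% − 5.9853% = 0.9247% → 0.925%.

0.925%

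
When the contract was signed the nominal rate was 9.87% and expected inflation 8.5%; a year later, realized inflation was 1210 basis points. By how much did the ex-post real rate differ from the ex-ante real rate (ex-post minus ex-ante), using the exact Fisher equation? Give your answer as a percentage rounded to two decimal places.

Ex-ante: (1 + 0.0987)/(1 + 0.0850) − 1 = 1.2627%
Ex-post: (1 + 0.0987)/(1 + 0.1210) − 1 = -1.9893%
Difference (ex-post − ex-ante) = -3.2520% → -3.25%.

-3.25%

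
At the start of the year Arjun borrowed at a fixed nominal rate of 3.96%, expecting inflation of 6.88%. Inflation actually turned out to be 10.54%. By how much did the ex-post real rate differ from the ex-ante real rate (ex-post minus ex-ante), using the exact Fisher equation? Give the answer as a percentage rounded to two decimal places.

-3.22%

Ex-ante: (1 + 0.0396)/(1 + 0.0688) − 1 = -2.7320%
Ex-post: (1 + 0.0396)/(1 + 0.1054) − 1 = -5.9526%
Difference (ex-post − ex-ante) = -3.2206% → -3.22%.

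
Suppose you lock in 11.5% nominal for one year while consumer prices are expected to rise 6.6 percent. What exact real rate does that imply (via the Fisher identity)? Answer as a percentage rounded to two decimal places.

4.60%

1 + r = 1.11500 / 1.06600 = 1.045966
r = 1.045966 − 1 = 4.5966%, i.e. 4.60%.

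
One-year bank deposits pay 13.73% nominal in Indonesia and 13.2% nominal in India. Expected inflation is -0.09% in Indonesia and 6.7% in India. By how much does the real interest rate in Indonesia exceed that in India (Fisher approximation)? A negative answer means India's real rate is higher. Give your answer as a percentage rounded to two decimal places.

7.32%

Indonesia: 13.73% − (-0.09%) = 13.820%
India: 13.2% − 6.7% = 6.500%
Differential = 7.320% → 7.32%.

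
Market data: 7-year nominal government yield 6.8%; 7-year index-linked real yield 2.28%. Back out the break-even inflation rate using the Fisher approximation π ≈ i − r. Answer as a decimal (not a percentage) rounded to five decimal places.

0.04520

π ≈ i − r = 6.8% − 2.28% → 0.04520.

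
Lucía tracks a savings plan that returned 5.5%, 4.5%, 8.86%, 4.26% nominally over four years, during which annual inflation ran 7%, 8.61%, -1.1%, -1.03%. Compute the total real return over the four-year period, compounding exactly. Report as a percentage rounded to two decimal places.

10.00%

Compound the nominal returns: 1.0550 × 1.0450 × 1.0886 × 1.0426 = 1.251281.
Compound inflation: 1.0700 × 1.0861 × 0.9890 × 0.9897 = 1.137505.
Deflate: 1.251281 / 1.137505 = 1.100022.
Total real return = 1.100022 − 1 → 10.00%.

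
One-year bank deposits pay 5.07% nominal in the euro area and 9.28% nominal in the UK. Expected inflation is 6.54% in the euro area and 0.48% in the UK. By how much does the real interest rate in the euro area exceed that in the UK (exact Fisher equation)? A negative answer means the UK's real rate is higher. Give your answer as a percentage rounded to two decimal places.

-10.14%

The euro area: (1 + 0.0507)/(1 + 0.0654) − 1 = -1.3798%
The UK: (1 + 0.0928)/(1 + 0.0048) − 1 = 8.7580%
Differential = -1.3798% − 8.7580% = -10.1377% → -10.14%.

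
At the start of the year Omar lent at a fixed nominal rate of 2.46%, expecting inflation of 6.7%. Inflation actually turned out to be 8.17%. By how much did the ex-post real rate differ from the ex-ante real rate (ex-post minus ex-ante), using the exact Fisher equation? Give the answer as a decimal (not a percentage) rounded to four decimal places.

Ex-ante: (1 + 0.0246)/(1 + 0.0670) − 1 = -3.97376%
Ex-post: (1 + 0.0246)/(1 + 0.0817) − 1 = -5.27873%
Difference (ex-post − ex-ante) = -1.30497% → -0.0130.

-0.0130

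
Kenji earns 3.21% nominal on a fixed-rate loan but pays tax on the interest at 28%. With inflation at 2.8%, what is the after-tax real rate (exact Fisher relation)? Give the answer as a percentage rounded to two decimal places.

-0.48%

After-tax nominal return = 3.21% × (1 − 0.28) = 2.3112%.
1 + r = 1.023112 / 1.02800 = 0.995245
After-tax real rate = 0.995245 − 1 → -0.48%.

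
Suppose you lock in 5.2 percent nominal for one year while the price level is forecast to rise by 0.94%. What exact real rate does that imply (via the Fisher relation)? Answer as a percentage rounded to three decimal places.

By the Fisher relation, 1 + r = (1 + i)/(1 + π).
1 + r = 1.05200 / 1.00940 = 1.042203
r = 1.042203 − 1 = 4.2203%, i.e. 4.220%.

4.220%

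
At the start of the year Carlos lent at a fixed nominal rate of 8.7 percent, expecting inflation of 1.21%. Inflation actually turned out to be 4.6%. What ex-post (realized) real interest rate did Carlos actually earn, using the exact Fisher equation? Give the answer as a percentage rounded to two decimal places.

Ex-post: (1 + 0.0870)/(1 + 0.0460) − 1 = 3.9197%
So the realized real rate is 3.92%.

3.92%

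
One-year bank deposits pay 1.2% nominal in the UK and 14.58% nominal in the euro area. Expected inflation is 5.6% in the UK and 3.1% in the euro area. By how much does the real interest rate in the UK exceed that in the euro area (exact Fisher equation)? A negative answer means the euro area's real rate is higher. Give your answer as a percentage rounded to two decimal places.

The UK: (1 + 0.0120)/(1 + 0.0560) − 1 = -4.1667%
The euro area: (1 + 0.1458)/(1 + 0.0310) − 1 = 11.1348%
Differential = -4.1667% − 11.1348% = -15.3015% → -15.30%.

-15.30%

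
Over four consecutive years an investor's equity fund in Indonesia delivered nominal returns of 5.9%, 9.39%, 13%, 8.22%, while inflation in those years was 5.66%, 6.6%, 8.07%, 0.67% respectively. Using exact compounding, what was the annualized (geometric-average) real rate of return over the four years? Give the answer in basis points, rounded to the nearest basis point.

369 basis points

Nominal growth factor = 1.0590 × 1.0939 × 1.1300 × 1.0822 = 1.41664018
Price-level growth factor = 1.0566 × 1.0660 × 1.0807 × 1.0067 = 1.22538633
Real growth factor = 1.41664018 / 1.22538633 = 1.15607637
Annualized real rate = 1.15607637^(1/4) − 1 = 3.6923% → 369 basis points.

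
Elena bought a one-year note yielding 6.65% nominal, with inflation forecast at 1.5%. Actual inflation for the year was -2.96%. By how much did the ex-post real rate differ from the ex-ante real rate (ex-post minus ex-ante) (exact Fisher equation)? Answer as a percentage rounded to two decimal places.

Ex-ante: (1 + 0.0665)/(1 + 0.0150) − 1 = 5.0739%
Ex-post: (1 + 0.0665)/(1 − 0.0296) − 1 = 9.9031%
Difference (ex-post − ex-ante) = 4.8292% → 4.83%.

4.83%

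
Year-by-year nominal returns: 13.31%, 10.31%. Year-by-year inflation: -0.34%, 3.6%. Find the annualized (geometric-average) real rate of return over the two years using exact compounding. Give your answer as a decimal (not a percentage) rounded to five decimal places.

0.10027

Nominal growth factor = 1.1331 × 1.1031 = 1.2499226100
Price-level growth factor = 0.9966 × 1.0360 = 1.0324776000
Real growth factor = 1.2499226100 / 1.0324776000 = 1.2106050630
Annualized real rate = 1.2106050630^(1/2) − 1 = 10.027499% → 0.10027.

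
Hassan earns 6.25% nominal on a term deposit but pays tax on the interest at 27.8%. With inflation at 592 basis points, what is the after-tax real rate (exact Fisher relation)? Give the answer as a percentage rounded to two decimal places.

-1.33%

After-tax nominal return = 6.25% × (1 − 0.278) = 4.5125%.
1 + r = 1.045125 / 1.05920 = 0.986712
After-tax real rate = 0.986712 − 1 → -1.33%.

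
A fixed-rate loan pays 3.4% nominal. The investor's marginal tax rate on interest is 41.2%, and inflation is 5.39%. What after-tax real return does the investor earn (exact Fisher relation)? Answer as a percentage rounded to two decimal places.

-3.22%

After-tax nominal return = 3.4% × (1 − 0.412) = 1.9992%.
1 + r = 1.019992 / 1.05390 = 0.967826
After-tax real rate = 0.967826 − 1 → -3.22%.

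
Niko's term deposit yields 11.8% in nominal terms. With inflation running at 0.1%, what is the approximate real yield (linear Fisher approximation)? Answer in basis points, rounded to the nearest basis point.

1170 basis points

r ≈ i − π = 11.8% − 0.1% = 1170 basis points.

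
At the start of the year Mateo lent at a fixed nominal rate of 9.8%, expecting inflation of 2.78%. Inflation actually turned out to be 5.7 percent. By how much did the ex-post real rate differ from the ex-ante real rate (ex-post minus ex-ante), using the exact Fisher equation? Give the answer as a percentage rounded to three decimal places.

Ex-ante: (1 + 0.0980)/(1 + 0.0278) − 1 = 6.8301%
Ex-post: (1 + 0.0980)/(1 + 0.0570) − 1 = 3.8789%
Difference (ex-post − ex-ante) = -2.9512% → -2.951%.

-2.951%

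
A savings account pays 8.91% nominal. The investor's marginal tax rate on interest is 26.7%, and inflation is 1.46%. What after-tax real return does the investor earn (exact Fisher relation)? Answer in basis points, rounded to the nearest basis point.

500 basis points

After-tax nominal return = 8.91% × (1 − 0.267) = 6.53103%.
1 + r = 1.0653103 / 1.01460 = 1.049981
After-tax real rate = 1.049981 − 1 → 500 basis points.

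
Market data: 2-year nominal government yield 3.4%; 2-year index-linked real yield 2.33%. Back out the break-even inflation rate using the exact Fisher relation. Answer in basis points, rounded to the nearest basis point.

105 basis points

(1 + π) = (1 + i)/(1 + r) = 1.03400 / 1.02330 = 1.010456
Break-even inflation = 1.010456 − 1 → 105 basis points.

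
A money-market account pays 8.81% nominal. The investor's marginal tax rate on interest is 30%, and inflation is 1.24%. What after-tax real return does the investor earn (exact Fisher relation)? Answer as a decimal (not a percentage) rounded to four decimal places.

0.0487

After-tax nominal return = 8.81% × (1 − 0.3) = 6.1670%.
1 + r = 1.06167 / 1.01240 = 1.048667
After-tax real rate = 1.048667 − 1 → 0.0487.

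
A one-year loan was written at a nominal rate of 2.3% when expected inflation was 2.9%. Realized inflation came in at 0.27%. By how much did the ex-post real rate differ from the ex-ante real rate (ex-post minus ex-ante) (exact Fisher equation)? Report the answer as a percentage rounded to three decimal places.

Ex-ante: (1 + 0.0230)/(1 + 0.0290) − 1 = -0.5831%
Ex-post: (1 + 0.0230)/(1 + 0.0027) − 1 = 2.0245%
Difference (ex-post − ex-ante) = 2.6076% → 2.608%.

2.608%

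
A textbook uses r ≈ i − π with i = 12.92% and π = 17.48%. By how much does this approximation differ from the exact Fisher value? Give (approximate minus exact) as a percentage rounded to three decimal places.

-0.678%

Approximate: r ≈ 12.920% − 17.480% = -4.5600%
Exact: (1 + 0.1292)/(1 + 0.1748) − 1 = -3.88151%
Error = -4.5600% − (-3.88151%) = -0.67849% → -0.678%.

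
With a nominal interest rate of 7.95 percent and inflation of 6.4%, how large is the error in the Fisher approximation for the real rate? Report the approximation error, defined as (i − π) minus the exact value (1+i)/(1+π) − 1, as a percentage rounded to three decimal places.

Approximate: r ≈ 7.950% − 6.400% = 1.5500%
Exact: (1 + 0.0795)/(1 + 0.0640) − 1 = 1.4568%
Error = 1.5500% − 1.4568% = 0.0932% → 0.093%.

0.093%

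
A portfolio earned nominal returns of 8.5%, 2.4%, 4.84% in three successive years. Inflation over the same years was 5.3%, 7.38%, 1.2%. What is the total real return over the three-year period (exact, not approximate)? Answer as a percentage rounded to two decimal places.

Nominal growth factor = 1.0850 × 1.0240 × 1.0484 = 1.164814
Price-level growth factor = 1.0530 × 1.0738 × 1.0120 = 1.144280
Real growth factor = 1.164814 / 1.144280 = 1.017945
Total real return = 1.017945 − 1 → 1.79%.

1.79%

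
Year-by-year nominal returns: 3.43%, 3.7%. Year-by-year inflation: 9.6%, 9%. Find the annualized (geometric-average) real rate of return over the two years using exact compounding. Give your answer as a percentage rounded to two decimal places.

-5.25%

Nominal growth factor = 1.0343 × 1.0370 = 1.07256910
Price-level growth factor = 1.0960 × 1.0900 = 1.19464000
Real growth factor = 1.07256910 / 1.19464000 = 0.89781784
Annualized real rate = 0.89781784^(1/2) − 1 = -5.2468% → -5.25%.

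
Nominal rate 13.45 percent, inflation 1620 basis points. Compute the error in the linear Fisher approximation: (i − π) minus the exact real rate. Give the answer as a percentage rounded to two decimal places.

-0.38%

Approximate: r ≈ 13.450% − 16.200% = -2.7500%
Exact: (1 + 0.1345)/(1 + 0.1620) − 1 = -2.3666%
Error = -2.7500% − (-2.3666%) = -0.3834% → -0.38%.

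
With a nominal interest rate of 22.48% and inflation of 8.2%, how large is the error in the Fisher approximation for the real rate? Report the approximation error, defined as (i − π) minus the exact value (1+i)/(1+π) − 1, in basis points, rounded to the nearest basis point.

Approximate: r ≈ 22.480% − 8.200% = 14.2800%
Exact: (1 + 0.2248)/(1 + 0.0820) − 1 = 13.1978%
Error = 14.2800% − 13.1978% = 1.0822% → 108 basis points.

108 basis points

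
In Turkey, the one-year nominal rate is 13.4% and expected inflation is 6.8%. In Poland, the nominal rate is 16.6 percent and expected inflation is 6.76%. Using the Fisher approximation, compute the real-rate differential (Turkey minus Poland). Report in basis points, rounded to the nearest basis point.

Turkey: 13.4% − 6.8% = 6.600%
Poland: 16.6% − 6.76% = 9.840%
Differential = -3.240% → -324 basis points.

-324 basis points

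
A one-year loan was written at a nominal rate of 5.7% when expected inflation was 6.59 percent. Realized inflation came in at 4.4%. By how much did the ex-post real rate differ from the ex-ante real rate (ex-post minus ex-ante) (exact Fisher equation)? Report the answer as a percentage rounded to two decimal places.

Ex-ante: (1 + 0.0570)/(1 + 0.0659) − 1 = -0.8350%
Ex-post: (1 + 0.0570)/(1 + 0.0440) − 1 = 1.2452%
Difference (ex-post − ex-ante) = 2.0802% → 2.08%.

2.08%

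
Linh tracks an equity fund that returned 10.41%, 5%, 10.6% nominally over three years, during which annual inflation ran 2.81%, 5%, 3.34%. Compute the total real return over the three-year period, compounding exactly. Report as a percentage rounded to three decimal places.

Nominal growth factor = 1.1041 × 1.0500 × 1.1060 = 1.282191
Price-level growth factor = 1.0281 × 1.0500 × 1.0334 = 1.115560
Real growth factor = 1.282191 / 1.115560 = 1.149370
Total real return = 1.149370 − 1 → 14.937%.

14.937%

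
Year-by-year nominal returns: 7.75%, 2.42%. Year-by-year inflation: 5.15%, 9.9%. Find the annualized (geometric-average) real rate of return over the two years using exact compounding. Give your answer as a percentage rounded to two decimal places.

-2.28%

Compound the nominal returns: 1.0775 × 1.0242 = 1.10357550.
Compound inflation: 1.0515 × 1.0990 = 1.15559850.
Deflate: 1.10357550 / 1.15559850 = 0.95498177.
Annualized real rate = 0.95498177^(1/2) − 1 = -2.2768% → -2.28%.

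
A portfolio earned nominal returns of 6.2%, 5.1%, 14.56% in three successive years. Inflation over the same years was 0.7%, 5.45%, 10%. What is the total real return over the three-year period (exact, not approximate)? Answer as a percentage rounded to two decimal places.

Nominal growth factor = 1.0620 × 1.0510 × 1.1456 = 1.278675
Price-level growth factor = 1.0070 × 1.0545 × 1.1000 = 1.168070
Real growth factor = 1.278675 / 1.168070 = 1.094691
Total real return = 1.094691 − 1 → 9.47%.

9.47%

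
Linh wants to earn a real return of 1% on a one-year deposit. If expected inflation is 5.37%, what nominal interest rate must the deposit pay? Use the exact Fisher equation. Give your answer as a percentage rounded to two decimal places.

6.42%

(1 + i) = (1 + r)(1 + π) = 1.01000 × 1.05370 = 1.064237
i = 1.064237 − 1, so the required nominal rate is 6.42%.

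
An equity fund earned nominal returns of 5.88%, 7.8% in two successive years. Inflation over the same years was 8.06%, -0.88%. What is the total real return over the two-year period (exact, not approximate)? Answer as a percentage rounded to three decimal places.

Compound the nominal returns: 1.0588 × 1.0780 = 1.141386.
Compound inflation: 1.0806 × 0.9912 = 1.071091.
Deflate: 1.141386 / 1.071091 = 1.065630.
Total real return = 1.065630 − 1 → 6.563%.

6.563%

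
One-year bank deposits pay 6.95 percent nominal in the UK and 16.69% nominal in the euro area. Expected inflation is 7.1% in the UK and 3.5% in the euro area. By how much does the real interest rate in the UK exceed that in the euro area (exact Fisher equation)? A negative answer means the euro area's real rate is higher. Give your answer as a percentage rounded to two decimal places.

-12.88%

The UK: (1 + 0.0695)/(1 + 0.0710) − 1 = -0.1401%
The euro area: (1 + 0.1669)/(1 + 0.0350) − 1 = 12.7440%
Differential = -0.1401% − 12.7440% = -12.8840% → -12.88%.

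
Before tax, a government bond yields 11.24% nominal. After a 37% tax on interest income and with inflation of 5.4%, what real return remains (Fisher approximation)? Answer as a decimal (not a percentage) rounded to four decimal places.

0.0168

After-tax nominal return = 11.24% × (1 − 0.37) = 7.0812%.
r ≈ 7.0812% − 5.4% → 0.0168.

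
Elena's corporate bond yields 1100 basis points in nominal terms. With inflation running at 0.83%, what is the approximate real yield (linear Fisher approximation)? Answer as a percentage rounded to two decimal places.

r ≈ i − π = 11% − 0.83% = 10.17%.

10.17%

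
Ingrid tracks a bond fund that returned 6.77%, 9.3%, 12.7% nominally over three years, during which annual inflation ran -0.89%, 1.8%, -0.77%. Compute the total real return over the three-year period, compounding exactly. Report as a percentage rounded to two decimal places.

Nominal growth factor = 1.0677 × 1.0930 × 1.1270 = 1.315205
Price-level growth factor = 0.9911 × 1.0180 × 0.9923 = 1.001171
Real growth factor = 1.315205 / 1.001171 = 1.313666
Total real return = 1.313666 − 1 → 31.37%.

31.37%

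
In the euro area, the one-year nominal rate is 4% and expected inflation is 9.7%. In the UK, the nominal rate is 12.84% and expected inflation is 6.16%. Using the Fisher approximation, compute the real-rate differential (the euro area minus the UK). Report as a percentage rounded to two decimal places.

-12.38%

The euro area: 4% − 9.7% = -5.700%
The UK: 12.84% − 6.16% = 6.680%
Differential = -12.380% → -12.38%.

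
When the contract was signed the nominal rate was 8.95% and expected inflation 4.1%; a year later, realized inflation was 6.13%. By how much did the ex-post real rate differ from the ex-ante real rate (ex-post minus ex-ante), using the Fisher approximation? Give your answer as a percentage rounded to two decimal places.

-2.03%

Ex-ante: 8.95% − 4.1% = 4.850%
Ex-post: 8.95% − 6.13% = 2.820%
Difference (ex-post − ex-ante) = -2.0300% → -2.03%.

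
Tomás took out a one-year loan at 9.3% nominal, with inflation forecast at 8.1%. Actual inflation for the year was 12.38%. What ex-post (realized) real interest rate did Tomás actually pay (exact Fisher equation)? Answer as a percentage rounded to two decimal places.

-2.74%

Ex-post: (1 + 0.0930)/(1 + 0.1238) − 1 = -2.7407%
So the realized real rate is -2.74%.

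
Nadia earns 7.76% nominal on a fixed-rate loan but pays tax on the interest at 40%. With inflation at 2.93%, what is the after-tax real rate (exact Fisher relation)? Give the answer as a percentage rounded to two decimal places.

After-tax nominal return = 7.76% × (1 − 0.4) = 4.6560%.
1 + r = 1.04656 / 1.02930 = 1.016769
After-tax real rate = 1.016769 − 1 → 1.68%.

1.68%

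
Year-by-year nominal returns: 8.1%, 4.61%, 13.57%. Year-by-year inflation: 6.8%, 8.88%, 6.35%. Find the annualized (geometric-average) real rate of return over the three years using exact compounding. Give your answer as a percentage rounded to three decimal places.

1.267%

Compound the nominal returns: 1.0810 × 1.0461 × 1.1357 = 1.28428829.
Compound inflation: 1.0680 × 1.0888 × 1.0635 = 1.23667864.
Deflate: 1.28428829 / 1.23667864 = 1.03849800.
Annualized real rate = 1.03849800^(1/3) − 1 = 1.2671% → 1.267%.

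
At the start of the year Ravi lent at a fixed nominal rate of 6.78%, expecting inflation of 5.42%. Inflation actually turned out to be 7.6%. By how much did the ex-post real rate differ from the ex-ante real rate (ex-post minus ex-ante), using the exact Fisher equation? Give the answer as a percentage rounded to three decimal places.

Ex-ante: (1 + 0.0678)/(1 + 0.0542) − 1 = 1.2901%
Ex-post: (1 + 0.0678)/(1 + 0.0760) − 1 = -0.7621%
Difference (ex-post − ex-ante) = -2.0522% → -2.052%.

-2.052%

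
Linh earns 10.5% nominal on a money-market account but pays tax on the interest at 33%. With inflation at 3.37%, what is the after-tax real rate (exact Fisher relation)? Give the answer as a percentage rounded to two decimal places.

3.55%

After-tax nominal return = 10.5% × (1 − 0.33) = 7.0350%.
1 + r = 1.07035 / 1.03370 = 1.035455
After-tax real rate = 1.035455 − 1 → 3.55%.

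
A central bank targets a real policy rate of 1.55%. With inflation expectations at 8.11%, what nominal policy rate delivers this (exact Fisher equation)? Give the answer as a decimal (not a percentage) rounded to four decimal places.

(1 + i) = (1 + r)(1 + π) = 1.01550 × 1.08110 = 1.09785705
i = 1.09785705 − 1, so the required nominal rate is 0.0979.

0.0979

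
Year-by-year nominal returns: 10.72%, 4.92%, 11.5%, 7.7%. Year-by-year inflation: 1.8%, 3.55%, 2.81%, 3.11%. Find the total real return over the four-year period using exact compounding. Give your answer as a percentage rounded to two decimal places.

24.84%

Compound the nominal returns: 1.1072 × 1.0492 × 1.1150 × 1.0770 = 1.395002.
Compound inflation: 1.0180 × 1.0355 × 1.0281 × 1.0311 = 1.117465.
Deflate: 1.395002 / 1.117465 = 1.248363.
Total real return = 1.248363 − 1 → 24.84%.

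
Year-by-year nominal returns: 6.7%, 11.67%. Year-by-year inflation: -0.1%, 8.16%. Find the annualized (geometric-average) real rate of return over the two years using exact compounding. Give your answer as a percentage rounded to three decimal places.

Nominal growth factor = 1.0670 × 1.1167 = 1.19151890
Price-level growth factor = 0.9990 × 1.0816 = 1.08051840
Real growth factor = 1.19151890 / 1.08051840 = 1.10272893
Annualized real rate = 1.10272893^(1/2) − 1 = 5.0109% → 5.011%.

5.011%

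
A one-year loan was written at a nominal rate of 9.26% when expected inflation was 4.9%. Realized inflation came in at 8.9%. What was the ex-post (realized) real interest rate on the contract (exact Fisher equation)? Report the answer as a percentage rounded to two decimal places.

0.33%

Ex-post: (1 + 0.0926)/(1 + 0.0890) − 1 = 0.3306%
So the realized real rate is 0.33%.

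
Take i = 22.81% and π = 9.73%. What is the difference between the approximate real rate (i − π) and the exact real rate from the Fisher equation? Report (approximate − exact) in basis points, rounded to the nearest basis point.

116 basis points

Approximate: r ≈ 22.810% − 9.730% = 13.0800%
Exact: (1 + 0.2281)/(1 + 0.0973) − 1 = 11.9202%
Error = 13.0800% − 11.9202% = 1.1598% → 116 basis points.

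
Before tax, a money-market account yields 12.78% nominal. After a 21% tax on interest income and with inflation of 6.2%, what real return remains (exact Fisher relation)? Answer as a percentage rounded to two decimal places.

After-tax nominal return = 12.78% × (1 − 0.21) = 10.0962%.
1 + r = 1.100962 / 1.06200 = 1.036687
After-tax real rate = 1.036687 − 1 → 3.67%.

3.67%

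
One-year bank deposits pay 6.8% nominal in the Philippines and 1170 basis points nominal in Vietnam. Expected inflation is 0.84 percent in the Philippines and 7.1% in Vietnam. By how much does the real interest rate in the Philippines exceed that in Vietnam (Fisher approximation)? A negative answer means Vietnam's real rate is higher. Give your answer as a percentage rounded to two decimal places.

The Philippines: 6.8% − 0.84% = 5.960%
Vietnam: 11.7% − 7.1% = 4.600%
Differential = 1.360% → 1.36%.

1.36%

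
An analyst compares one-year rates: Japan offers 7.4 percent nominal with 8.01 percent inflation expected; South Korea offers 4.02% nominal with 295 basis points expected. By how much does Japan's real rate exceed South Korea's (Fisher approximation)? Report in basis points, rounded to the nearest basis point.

-168 basis points

Japan: 7.4% − 8.01% = -0.610%
South Korea: 4.02% − 2.95% = 1.070%
Differential = -1.680% → -168 basis points.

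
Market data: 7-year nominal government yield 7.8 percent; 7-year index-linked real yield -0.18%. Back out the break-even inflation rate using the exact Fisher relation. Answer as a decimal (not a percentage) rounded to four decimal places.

(1 + π) = (1 + i)/(1 + r) = 1.07800 / 0.99820 = 1.079944
Break-even inflation = 1.079944 − 1 → 0.0799.

0.0799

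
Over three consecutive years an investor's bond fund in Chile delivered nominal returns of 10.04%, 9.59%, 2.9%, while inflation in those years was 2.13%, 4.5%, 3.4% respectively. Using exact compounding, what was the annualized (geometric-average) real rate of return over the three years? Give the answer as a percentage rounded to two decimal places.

Compound the nominal returns: 1.1004 × 1.0959 × 1.0290 = 1.24090028.
Compound inflation: 1.0213 × 1.0450 × 1.0340 = 1.10354529.
Deflate: 1.24090028 / 1.10354529 = 1.12446702.
Annualized real rate = 1.12446702^(1/3) − 1 = 3.9878% → 3.99%.

3.99%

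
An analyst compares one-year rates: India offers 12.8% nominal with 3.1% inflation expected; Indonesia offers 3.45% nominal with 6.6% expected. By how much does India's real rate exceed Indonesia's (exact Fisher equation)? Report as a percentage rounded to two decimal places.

India: (1 + 0.1280)/(1 + 0.0310) − 1 = 9.4083%
Indonesia: (1 + 0.0345)/(1 + 0.0660) − 1 = -2.9550%
Differential = 9.4083% − (-2.9550%) = 12.3633% → 12.36%.

12.36%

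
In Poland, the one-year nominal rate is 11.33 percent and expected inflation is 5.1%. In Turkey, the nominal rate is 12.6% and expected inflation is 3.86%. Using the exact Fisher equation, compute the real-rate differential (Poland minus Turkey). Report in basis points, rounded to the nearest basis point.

Poland: (1 + 0.1133)/(1 + 0.0510) − 1 = 5.9277%
Turkey: (1 + 0.1260)/(1 + 0.0386) − 1 = 8.4152%
Differential = 5.9277% − 8.4152% = -2.4875% → -249 basis points.

-249 basis points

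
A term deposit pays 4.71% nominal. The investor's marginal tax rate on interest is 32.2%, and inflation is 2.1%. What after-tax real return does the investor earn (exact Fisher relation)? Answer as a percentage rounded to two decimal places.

After-tax nominal return = 4.71% × (1 − 0.322) = 3.19338%.
1 + r = 1.0319338 / 1.02100 = 1.010709
After-tax real rate = 1.010709 − 1 → 1.07%.

1.07%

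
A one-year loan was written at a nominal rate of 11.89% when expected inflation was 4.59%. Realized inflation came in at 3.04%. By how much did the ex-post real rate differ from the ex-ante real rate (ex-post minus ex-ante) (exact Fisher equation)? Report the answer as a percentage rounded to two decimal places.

Ex-ante: (1 + 0.1189)/(1 + 0.0459) − 1 = 6.9796%
Ex-post: (1 + 0.1189)/(1 + 0.0304) − 1 = 8.5889%
Difference (ex-post − ex-ante) = 1.6093% → 1.61%.

1.61%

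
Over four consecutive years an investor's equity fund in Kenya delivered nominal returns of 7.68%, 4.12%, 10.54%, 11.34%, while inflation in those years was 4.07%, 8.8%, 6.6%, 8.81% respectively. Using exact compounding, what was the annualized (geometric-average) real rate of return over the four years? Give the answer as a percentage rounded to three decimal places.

Compound the nominal returns: 1.0768 × 1.0412 × 1.1054 × 1.1134 = 1.37987544.
Compound inflation: 1.0407 × 1.0880 × 1.0660 × 1.0881 = 1.31334996.
Deflate: 1.37987544 / 1.31334996 = 1.05065328.
Annualized real rate = 1.05065328^(1/4) − 1 = 1.2430% → 1.243%.

1.243%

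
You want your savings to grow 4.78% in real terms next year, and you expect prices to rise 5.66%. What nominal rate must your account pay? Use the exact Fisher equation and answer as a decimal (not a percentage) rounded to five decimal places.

(1 + i) = (1 + r)(1 + π) = 1.04780 × 1.05660 = 1.10710548
i = 1.10710548 − 1, so the required nominal rate is 0.10711.

0.10711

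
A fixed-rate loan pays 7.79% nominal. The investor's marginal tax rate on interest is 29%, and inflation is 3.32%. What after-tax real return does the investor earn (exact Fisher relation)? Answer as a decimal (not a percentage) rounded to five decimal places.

0.02140

After-tax nominal return = 7.79% × (1 − 0.29) = 5.5309%.
1 + r = 1.055309 / 1.03320 = 1.021399
After-tax real rate = 1.021399 − 1 → 0.02140.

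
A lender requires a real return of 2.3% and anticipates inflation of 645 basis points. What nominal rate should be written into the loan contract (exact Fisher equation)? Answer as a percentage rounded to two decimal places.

(1 + i) = (1 + r)(1 + π) = 1.02300 × 1.06450 = 1.0889835
i = 1.0889835 − 1, so the required nominal rate is 8.90%.

8.90%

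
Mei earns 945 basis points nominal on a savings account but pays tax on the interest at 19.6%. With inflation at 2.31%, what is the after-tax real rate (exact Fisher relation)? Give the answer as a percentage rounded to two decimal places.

5.17%

After-tax nominal return = 9.45% × (1 − 0.196) = 7.5978%.
1 + r = 1.075978 / 1.02310 = 1.051684
After-tax real rate = 1.051684 − 1 → 5.17%.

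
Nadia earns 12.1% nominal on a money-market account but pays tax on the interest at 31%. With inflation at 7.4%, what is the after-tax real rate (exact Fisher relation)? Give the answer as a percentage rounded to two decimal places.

After-tax nominal return = 12.1% × (1 − 0.31) = 8.3490%.
1 + r = 1.08349 / 1.07400 = 1.008836
After-tax real rate = 1.008836 − 1 → 0.88%.

0.88%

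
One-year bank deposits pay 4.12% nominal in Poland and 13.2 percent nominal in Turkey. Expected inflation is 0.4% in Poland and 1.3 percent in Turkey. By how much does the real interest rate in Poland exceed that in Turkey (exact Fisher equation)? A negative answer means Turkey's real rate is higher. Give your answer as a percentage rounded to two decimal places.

Poland: (1 + 0.0412)/(1 + 0.0040) − 1 = 3.7052%
Turkey: (1 + 0.1320)/(1 + 0.0130) − 1 = 11.7473%
Differential = 3.7052% − 11.7473% = -8.0421% → -8.04%.

-8.04%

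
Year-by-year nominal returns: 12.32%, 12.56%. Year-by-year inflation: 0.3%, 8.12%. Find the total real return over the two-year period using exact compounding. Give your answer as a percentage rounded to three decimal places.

16.583%

Nominal growth factor = 1.1232 × 1.1256 = 1.264274
Price-level growth factor = 1.0030 × 1.0812 = 1.084444
Real growth factor = 1.264274 / 1.084444 = 1.165827
Total real return = 1.165827 − 1 → 16.583%.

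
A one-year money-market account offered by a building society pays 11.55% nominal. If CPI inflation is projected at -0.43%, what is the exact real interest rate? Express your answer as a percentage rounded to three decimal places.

By the Fisher identity, 1 + r = (1 + i)/(1 + π).
1 + r = 1.11550 / 0.99570 = 1.120317
r = 1.120317 − 1 = 12.0317%, i.e. 12.032%.

12.032%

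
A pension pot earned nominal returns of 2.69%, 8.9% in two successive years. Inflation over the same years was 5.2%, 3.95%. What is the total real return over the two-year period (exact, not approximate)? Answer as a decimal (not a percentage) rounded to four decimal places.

Compound the nominal returns: 1.0269 × 1.0890 = 1.118294.
Compound inflation: 1.0520 × 1.0395 = 1.093554.
Deflate: 1.118294 / 1.093554 = 1.022624.
Total real return = 1.022624 − 1 → 0.0226.

0.0226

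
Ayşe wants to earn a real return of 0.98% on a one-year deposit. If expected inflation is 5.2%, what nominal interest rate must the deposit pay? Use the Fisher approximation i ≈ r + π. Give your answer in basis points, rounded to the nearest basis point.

i ≈ r + π = 0.98% + 5.2% = 618 basis points.

618 basis points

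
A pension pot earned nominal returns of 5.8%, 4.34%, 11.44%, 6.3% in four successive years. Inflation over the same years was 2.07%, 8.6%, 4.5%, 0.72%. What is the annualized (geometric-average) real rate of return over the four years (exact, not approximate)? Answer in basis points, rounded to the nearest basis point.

289 basis points

Nominal growth factor = 1.0580 × 1.0434 × 1.1144 × 1.0630 = 1.30770826
Price-level growth factor = 1.0207 × 1.0860 × 1.0450 × 1.0072 = 1.16670201
Real growth factor = 1.30770826 / 1.16670201 = 1.12085884
Annualized real rate = 1.12085884^(1/4) − 1 = 2.8935% → 289 basis points.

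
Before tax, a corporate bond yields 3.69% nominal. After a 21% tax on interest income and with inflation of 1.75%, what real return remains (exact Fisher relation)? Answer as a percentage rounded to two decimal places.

After-tax nominal return = 3.69% × (1 − 0.21) = 2.9151%.
1 + r = 1.029151 / 1.01750 = 1.011451
After-tax real rate = 1.011451 − 1 → 1.15%.

1.15%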